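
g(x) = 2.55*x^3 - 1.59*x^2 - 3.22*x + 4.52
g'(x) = 7.65*x^2 - 3.18*x - 3.22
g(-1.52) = -3.21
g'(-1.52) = 19.29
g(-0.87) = 4.44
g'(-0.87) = 5.34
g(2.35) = 21.27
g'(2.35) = 31.55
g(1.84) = 9.10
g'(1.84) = 16.83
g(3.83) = 112.13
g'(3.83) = 96.82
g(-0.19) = 5.06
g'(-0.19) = -2.34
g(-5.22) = -384.70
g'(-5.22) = 221.83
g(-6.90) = -886.66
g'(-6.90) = 382.94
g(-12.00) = -4592.20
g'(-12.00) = 1136.54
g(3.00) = 49.40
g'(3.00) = 56.09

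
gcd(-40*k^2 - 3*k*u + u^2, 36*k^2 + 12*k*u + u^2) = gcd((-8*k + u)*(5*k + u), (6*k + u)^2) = 1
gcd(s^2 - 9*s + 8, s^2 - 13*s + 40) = s - 8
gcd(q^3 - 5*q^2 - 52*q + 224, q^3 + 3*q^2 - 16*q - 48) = q - 4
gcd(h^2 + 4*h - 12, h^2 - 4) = h - 2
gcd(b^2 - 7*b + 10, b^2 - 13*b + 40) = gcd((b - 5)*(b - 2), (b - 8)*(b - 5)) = b - 5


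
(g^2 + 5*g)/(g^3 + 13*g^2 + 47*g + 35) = g/(g^2 + 8*g + 7)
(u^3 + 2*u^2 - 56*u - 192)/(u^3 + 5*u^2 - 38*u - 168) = (u^2 - 2*u - 48)/(u^2 + u - 42)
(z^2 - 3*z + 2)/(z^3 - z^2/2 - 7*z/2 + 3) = 2*(z - 2)/(2*z^2 + z - 6)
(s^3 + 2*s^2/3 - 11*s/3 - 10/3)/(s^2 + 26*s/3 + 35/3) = (s^2 - s - 2)/(s + 7)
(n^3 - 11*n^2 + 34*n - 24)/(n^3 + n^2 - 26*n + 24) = (n - 6)/(n + 6)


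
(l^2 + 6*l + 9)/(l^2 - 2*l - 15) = (l + 3)/(l - 5)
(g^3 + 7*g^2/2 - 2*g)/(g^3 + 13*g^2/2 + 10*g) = (2*g - 1)/(2*g + 5)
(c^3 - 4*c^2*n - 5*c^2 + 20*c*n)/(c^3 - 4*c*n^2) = (c^2 - 4*c*n - 5*c + 20*n)/(c^2 - 4*n^2)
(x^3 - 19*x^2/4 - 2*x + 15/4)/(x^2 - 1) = (4*x^2 - 23*x + 15)/(4*(x - 1))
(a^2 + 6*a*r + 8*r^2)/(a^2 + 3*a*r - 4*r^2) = (-a - 2*r)/(-a + r)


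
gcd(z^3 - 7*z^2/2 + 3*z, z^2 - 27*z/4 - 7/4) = 1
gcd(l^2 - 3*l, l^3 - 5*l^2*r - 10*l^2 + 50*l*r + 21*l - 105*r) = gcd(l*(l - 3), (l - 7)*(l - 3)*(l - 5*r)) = l - 3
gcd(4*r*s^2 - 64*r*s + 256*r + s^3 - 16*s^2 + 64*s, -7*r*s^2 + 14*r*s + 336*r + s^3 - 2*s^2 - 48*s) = s - 8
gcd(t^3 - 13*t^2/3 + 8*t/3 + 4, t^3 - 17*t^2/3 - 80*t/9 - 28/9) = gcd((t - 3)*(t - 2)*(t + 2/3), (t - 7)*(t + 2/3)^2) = t + 2/3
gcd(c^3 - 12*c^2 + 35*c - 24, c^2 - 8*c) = c - 8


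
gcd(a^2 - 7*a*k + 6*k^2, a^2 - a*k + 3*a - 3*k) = a - k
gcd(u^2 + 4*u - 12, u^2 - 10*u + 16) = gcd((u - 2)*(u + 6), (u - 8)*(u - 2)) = u - 2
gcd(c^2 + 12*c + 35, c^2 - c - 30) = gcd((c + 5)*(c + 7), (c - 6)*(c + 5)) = c + 5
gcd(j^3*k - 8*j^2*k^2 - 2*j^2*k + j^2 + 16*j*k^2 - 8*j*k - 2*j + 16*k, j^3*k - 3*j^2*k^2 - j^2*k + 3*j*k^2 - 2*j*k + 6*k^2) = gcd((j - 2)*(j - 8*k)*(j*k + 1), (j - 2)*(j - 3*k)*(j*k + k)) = j - 2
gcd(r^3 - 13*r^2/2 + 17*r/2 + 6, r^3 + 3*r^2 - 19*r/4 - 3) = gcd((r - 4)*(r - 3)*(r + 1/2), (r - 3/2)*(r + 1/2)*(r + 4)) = r + 1/2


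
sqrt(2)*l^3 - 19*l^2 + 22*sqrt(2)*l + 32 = (l - 8*sqrt(2))*(l - 2*sqrt(2))*(sqrt(2)*l + 1)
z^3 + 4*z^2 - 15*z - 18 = (z - 3)*(z + 1)*(z + 6)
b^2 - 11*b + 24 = (b - 8)*(b - 3)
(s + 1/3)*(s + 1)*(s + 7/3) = s^3 + 11*s^2/3 + 31*s/9 + 7/9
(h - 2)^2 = h^2 - 4*h + 4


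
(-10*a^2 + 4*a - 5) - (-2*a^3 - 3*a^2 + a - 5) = 2*a^3 - 7*a^2 + 3*a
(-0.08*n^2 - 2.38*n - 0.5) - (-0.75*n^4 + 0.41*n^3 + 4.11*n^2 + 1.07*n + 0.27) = 0.75*n^4 - 0.41*n^3 - 4.19*n^2 - 3.45*n - 0.77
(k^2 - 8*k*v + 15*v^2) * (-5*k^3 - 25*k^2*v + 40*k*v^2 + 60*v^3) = -5*k^5 + 15*k^4*v + 165*k^3*v^2 - 635*k^2*v^3 + 120*k*v^4 + 900*v^5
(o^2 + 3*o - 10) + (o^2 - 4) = 2*o^2 + 3*o - 14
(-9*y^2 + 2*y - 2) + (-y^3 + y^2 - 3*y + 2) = -y^3 - 8*y^2 - y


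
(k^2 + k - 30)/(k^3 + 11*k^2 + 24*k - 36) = (k - 5)/(k^2 + 5*k - 6)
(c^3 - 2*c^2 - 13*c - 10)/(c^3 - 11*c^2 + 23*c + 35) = (c + 2)/(c - 7)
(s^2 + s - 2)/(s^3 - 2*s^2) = (s^2 + s - 2)/(s^2*(s - 2))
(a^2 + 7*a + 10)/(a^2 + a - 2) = (a + 5)/(a - 1)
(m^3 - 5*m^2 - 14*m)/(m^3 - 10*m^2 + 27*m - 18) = m*(m^2 - 5*m - 14)/(m^3 - 10*m^2 + 27*m - 18)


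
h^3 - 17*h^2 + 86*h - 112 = (h - 8)*(h - 7)*(h - 2)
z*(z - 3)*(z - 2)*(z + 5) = z^4 - 19*z^2 + 30*z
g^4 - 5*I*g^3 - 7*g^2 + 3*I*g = g*(g - 3*I)*(g - I)^2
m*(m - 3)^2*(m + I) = m^4 - 6*m^3 + I*m^3 + 9*m^2 - 6*I*m^2 + 9*I*m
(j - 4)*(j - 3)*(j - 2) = j^3 - 9*j^2 + 26*j - 24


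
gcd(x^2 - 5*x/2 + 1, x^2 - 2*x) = x - 2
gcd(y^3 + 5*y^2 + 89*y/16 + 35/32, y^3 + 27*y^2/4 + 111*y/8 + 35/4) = y^2 + 19*y/4 + 35/8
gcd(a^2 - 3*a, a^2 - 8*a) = a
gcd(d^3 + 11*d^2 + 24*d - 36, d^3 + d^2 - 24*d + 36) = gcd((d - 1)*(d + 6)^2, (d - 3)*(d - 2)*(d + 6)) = d + 6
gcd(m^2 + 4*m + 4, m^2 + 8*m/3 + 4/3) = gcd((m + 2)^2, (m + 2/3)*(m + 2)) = m + 2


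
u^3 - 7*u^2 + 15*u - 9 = (u - 3)^2*(u - 1)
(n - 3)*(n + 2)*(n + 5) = n^3 + 4*n^2 - 11*n - 30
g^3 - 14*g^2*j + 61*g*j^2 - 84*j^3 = (g - 7*j)*(g - 4*j)*(g - 3*j)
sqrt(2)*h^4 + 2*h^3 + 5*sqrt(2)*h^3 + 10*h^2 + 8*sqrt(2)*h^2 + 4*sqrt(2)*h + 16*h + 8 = (h + 2)^2*(h + sqrt(2))*(sqrt(2)*h + sqrt(2))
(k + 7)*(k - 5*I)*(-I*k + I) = -I*k^3 - 5*k^2 - 6*I*k^2 - 30*k + 7*I*k + 35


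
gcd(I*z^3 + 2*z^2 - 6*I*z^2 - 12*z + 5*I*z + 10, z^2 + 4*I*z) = 1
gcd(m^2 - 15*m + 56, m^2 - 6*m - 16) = m - 8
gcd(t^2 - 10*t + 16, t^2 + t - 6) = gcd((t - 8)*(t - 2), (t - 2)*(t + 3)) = t - 2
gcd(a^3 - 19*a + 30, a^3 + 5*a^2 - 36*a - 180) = a + 5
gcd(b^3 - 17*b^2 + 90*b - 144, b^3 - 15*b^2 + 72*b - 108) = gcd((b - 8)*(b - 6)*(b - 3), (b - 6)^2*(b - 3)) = b^2 - 9*b + 18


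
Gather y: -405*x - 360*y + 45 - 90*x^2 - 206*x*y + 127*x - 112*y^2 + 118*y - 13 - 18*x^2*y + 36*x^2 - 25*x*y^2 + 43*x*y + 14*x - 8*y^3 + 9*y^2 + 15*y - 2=-54*x^2 - 264*x - 8*y^3 + y^2*(-25*x - 103) + y*(-18*x^2 - 163*x - 227) + 30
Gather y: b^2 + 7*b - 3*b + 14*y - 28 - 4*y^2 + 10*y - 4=b^2 + 4*b - 4*y^2 + 24*y - 32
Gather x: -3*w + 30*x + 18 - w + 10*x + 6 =-4*w + 40*x + 24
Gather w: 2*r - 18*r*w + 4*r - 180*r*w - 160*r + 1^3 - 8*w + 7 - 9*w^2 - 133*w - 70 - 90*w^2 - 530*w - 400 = -154*r - 99*w^2 + w*(-198*r - 671) - 462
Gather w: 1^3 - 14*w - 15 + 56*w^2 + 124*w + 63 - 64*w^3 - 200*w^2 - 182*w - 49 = -64*w^3 - 144*w^2 - 72*w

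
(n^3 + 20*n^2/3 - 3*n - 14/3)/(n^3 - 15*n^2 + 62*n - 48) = (3*n^2 + 23*n + 14)/(3*(n^2 - 14*n + 48))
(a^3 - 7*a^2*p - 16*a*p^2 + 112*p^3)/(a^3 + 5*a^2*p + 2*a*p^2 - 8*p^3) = (-a^2 + 11*a*p - 28*p^2)/(-a^2 - a*p + 2*p^2)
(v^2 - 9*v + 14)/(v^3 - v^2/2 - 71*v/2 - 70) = 2*(v - 2)/(2*v^2 + 13*v + 20)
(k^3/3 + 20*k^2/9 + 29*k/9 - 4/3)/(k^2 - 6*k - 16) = (-3*k^3 - 20*k^2 - 29*k + 12)/(9*(-k^2 + 6*k + 16))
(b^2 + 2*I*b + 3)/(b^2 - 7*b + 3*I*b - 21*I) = (b - I)/(b - 7)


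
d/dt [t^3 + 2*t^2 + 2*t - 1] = 3*t^2 + 4*t + 2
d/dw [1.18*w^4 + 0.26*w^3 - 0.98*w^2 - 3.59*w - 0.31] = 4.72*w^3 + 0.78*w^2 - 1.96*w - 3.59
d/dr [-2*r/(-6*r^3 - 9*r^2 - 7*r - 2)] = 2*(-12*r^3 - 9*r^2 + 2)/(36*r^6 + 108*r^5 + 165*r^4 + 150*r^3 + 85*r^2 + 28*r + 4)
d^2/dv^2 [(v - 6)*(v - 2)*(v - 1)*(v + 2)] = 12*v^2 - 42*v + 4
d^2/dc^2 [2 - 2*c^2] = -4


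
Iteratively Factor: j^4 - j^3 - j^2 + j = (j)*(j^3 - j^2 - j + 1) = j*(j + 1)*(j^2 - 2*j + 1) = j*(j - 1)*(j + 1)*(j - 1)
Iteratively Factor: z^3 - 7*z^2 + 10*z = (z - 2)*(z^2 - 5*z) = (z - 5)*(z - 2)*(z)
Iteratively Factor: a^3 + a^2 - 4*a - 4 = (a - 2)*(a^2 + 3*a + 2) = (a - 2)*(a + 2)*(a + 1)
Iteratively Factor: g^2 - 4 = (g + 2)*(g - 2)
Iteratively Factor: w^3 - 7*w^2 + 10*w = (w)*(w^2 - 7*w + 10) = w*(w - 5)*(w - 2)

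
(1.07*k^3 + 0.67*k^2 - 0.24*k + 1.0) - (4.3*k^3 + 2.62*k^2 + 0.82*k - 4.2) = -3.23*k^3 - 1.95*k^2 - 1.06*k + 5.2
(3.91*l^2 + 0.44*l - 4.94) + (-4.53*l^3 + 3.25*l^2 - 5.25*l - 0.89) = -4.53*l^3 + 7.16*l^2 - 4.81*l - 5.83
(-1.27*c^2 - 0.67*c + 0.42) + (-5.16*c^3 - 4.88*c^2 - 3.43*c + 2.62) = -5.16*c^3 - 6.15*c^2 - 4.1*c + 3.04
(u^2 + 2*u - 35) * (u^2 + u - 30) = u^4 + 3*u^3 - 63*u^2 - 95*u + 1050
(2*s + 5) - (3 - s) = 3*s + 2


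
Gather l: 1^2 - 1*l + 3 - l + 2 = 6 - 2*l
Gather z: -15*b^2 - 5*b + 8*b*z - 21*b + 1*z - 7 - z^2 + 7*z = -15*b^2 - 26*b - z^2 + z*(8*b + 8) - 7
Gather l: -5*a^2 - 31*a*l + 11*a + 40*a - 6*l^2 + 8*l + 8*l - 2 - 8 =-5*a^2 + 51*a - 6*l^2 + l*(16 - 31*a) - 10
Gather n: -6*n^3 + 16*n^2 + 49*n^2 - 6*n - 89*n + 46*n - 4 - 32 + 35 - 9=-6*n^3 + 65*n^2 - 49*n - 10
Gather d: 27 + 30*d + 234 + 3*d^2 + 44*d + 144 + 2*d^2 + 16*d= 5*d^2 + 90*d + 405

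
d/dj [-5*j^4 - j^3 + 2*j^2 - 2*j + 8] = -20*j^3 - 3*j^2 + 4*j - 2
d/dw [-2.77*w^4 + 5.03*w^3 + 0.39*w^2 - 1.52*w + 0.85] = -11.08*w^3 + 15.09*w^2 + 0.78*w - 1.52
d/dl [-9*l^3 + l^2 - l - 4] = -27*l^2 + 2*l - 1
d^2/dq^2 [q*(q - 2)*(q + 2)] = 6*q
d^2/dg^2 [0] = 0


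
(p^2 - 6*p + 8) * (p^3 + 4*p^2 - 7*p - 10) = p^5 - 2*p^4 - 23*p^3 + 64*p^2 + 4*p - 80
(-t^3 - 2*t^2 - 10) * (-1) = t^3 + 2*t^2 + 10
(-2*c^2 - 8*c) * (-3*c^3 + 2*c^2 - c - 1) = 6*c^5 + 20*c^4 - 14*c^3 + 10*c^2 + 8*c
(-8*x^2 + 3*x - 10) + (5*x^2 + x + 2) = -3*x^2 + 4*x - 8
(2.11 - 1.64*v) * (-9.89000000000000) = 16.2196*v - 20.8679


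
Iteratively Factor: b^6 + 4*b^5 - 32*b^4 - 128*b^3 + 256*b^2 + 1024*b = (b + 4)*(b^5 - 32*b^3 + 256*b) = (b + 4)^2*(b^4 - 4*b^3 - 16*b^2 + 64*b) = b*(b + 4)^2*(b^3 - 4*b^2 - 16*b + 64) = b*(b + 4)^3*(b^2 - 8*b + 16) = b*(b - 4)*(b + 4)^3*(b - 4)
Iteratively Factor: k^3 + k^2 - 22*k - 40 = (k + 4)*(k^2 - 3*k - 10) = (k + 2)*(k + 4)*(k - 5)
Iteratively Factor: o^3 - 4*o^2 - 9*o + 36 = (o - 3)*(o^2 - o - 12) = (o - 3)*(o + 3)*(o - 4)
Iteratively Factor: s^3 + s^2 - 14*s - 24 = (s + 2)*(s^2 - s - 12) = (s - 4)*(s + 2)*(s + 3)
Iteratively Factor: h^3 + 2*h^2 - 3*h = (h + 3)*(h^2 - h) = (h - 1)*(h + 3)*(h)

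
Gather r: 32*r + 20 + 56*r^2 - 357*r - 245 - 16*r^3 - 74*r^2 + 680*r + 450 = -16*r^3 - 18*r^2 + 355*r + 225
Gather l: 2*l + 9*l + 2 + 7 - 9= 11*l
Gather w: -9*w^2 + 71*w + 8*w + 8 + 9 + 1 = -9*w^2 + 79*w + 18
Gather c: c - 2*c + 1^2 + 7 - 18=-c - 10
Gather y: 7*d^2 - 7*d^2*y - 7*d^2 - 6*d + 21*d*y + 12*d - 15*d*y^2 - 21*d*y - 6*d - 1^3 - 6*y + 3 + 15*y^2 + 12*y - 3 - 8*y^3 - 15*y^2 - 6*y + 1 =-7*d^2*y - 15*d*y^2 - 8*y^3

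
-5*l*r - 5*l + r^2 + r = (-5*l + r)*(r + 1)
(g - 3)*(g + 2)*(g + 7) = g^3 + 6*g^2 - 13*g - 42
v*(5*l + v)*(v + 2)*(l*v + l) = 5*l^2*v^3 + 15*l^2*v^2 + 10*l^2*v + l*v^4 + 3*l*v^3 + 2*l*v^2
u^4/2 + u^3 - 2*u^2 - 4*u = u*(u/2 + 1)*(u - 2)*(u + 2)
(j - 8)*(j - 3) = j^2 - 11*j + 24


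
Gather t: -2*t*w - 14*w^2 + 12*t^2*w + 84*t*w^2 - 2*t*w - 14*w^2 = 12*t^2*w + t*(84*w^2 - 4*w) - 28*w^2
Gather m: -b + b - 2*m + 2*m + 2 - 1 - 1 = 0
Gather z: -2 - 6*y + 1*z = -6*y + z - 2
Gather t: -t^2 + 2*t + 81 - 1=-t^2 + 2*t + 80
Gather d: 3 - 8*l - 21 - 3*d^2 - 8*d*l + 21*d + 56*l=-3*d^2 + d*(21 - 8*l) + 48*l - 18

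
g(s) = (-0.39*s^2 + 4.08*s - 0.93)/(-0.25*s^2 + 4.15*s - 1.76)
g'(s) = (4.08 - 0.78*s)/(-0.25*s^2 + 4.15*s - 1.76) + (0.5*s - 4.15)*(-0.39*s^2 + 4.08*s - 0.93)/(-0.25*s^2 + 4.15*s - 1.76)^2 = (-0.5985*s^2 + 0.907800000000002*s - 3.3213)/(0.0625*s^4 - 2.075*s^3 + 18.1025*s^2 - 14.608*s + 3.0976)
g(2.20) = 1.00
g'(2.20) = -0.11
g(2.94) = 0.93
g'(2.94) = -0.08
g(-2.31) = 0.98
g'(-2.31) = -0.05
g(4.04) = 0.84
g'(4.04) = -0.08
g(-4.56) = 1.07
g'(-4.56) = -0.03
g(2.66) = 0.95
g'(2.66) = -0.09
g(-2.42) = 0.99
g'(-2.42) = -0.05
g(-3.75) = 1.04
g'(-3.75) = -0.03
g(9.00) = 0.27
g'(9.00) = -0.19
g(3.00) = 0.92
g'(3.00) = -0.08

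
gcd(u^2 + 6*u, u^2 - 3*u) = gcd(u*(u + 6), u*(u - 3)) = u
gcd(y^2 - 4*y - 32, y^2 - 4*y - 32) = y^2 - 4*y - 32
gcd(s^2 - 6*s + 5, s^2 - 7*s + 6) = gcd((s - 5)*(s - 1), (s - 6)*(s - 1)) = s - 1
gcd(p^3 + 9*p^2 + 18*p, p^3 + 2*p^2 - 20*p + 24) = p + 6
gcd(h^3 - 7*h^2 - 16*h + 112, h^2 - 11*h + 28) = h^2 - 11*h + 28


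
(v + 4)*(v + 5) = v^2 + 9*v + 20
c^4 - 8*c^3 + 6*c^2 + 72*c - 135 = (c - 5)*(c - 3)^2*(c + 3)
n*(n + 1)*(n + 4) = n^3 + 5*n^2 + 4*n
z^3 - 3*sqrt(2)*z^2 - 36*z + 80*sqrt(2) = (z - 5*sqrt(2))*(z - 2*sqrt(2))*(z + 4*sqrt(2))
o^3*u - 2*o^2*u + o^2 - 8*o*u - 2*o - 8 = (o - 4)*(o + 2)*(o*u + 1)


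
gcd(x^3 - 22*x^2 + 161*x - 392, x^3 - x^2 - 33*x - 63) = x - 7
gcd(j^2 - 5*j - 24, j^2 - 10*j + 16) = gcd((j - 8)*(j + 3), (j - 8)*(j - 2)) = j - 8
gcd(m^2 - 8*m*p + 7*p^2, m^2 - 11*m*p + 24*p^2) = 1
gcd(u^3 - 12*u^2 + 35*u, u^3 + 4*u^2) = u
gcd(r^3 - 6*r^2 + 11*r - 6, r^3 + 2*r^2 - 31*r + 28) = r - 1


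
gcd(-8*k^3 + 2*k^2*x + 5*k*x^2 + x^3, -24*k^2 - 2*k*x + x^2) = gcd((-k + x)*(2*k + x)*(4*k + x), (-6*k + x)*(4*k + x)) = 4*k + x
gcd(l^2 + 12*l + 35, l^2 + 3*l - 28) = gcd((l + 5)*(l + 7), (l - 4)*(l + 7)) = l + 7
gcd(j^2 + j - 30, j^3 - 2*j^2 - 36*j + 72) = j + 6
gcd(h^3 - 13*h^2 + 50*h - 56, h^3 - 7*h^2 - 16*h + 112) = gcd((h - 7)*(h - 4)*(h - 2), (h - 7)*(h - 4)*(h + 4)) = h^2 - 11*h + 28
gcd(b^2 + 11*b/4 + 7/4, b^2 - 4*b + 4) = 1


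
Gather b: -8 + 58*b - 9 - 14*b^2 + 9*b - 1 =-14*b^2 + 67*b - 18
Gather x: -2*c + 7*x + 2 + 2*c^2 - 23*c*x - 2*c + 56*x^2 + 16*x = 2*c^2 - 4*c + 56*x^2 + x*(23 - 23*c) + 2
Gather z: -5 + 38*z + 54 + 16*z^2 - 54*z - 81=16*z^2 - 16*z - 32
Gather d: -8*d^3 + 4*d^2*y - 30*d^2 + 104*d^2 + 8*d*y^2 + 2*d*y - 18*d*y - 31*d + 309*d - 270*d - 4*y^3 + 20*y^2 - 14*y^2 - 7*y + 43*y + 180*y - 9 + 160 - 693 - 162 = -8*d^3 + d^2*(4*y + 74) + d*(8*y^2 - 16*y + 8) - 4*y^3 + 6*y^2 + 216*y - 704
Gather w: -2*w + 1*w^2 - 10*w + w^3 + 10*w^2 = w^3 + 11*w^2 - 12*w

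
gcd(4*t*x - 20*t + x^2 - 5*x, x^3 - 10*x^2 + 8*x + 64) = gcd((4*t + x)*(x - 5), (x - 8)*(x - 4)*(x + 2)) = 1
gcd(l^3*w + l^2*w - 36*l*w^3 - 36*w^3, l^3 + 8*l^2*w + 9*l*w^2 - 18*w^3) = l + 6*w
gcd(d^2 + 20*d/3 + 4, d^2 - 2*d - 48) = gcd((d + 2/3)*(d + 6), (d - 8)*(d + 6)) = d + 6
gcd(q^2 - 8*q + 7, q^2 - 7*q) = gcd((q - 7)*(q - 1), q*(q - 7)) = q - 7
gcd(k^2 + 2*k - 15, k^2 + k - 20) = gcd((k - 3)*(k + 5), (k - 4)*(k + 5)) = k + 5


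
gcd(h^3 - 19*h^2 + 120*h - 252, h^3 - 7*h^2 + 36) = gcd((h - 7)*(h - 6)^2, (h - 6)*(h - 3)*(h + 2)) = h - 6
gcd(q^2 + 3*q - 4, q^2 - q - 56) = 1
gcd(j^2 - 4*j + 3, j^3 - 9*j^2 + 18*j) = j - 3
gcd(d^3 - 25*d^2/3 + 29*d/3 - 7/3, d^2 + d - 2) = d - 1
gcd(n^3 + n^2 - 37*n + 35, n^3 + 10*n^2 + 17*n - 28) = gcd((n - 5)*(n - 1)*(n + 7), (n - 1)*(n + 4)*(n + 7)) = n^2 + 6*n - 7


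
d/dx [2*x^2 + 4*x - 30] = 4*x + 4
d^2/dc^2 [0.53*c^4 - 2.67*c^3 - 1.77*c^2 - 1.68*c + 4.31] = 6.36*c^2 - 16.02*c - 3.54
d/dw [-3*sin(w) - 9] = -3*cos(w)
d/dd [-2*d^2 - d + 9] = -4*d - 1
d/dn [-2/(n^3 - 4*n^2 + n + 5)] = 2*(3*n^2 - 8*n + 1)/(n^3 - 4*n^2 + n + 5)^2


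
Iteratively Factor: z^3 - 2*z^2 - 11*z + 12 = (z + 3)*(z^2 - 5*z + 4) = (z - 4)*(z + 3)*(z - 1)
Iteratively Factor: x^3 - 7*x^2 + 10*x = (x)*(x^2 - 7*x + 10) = x*(x - 5)*(x - 2)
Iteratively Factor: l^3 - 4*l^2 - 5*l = (l)*(l^2 - 4*l - 5) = l*(l - 5)*(l + 1)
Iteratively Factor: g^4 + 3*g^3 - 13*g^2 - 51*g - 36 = (g - 4)*(g^3 + 7*g^2 + 15*g + 9) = (g - 4)*(g + 1)*(g^2 + 6*g + 9) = (g - 4)*(g + 1)*(g + 3)*(g + 3)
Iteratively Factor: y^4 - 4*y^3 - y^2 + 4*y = (y)*(y^3 - 4*y^2 - y + 4) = y*(y + 1)*(y^2 - 5*y + 4) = y*(y - 1)*(y + 1)*(y - 4)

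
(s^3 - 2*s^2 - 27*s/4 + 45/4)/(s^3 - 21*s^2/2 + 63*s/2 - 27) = (s + 5/2)/(s - 6)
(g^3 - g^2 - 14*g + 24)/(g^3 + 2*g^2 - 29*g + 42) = (g + 4)/(g + 7)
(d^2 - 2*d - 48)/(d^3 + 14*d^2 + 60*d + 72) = (d - 8)/(d^2 + 8*d + 12)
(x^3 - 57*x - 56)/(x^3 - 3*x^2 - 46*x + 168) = (x^2 - 7*x - 8)/(x^2 - 10*x + 24)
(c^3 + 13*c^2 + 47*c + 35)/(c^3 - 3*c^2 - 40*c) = (c^2 + 8*c + 7)/(c*(c - 8))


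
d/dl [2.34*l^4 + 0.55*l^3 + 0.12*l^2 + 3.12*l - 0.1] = 9.36*l^3 + 1.65*l^2 + 0.24*l + 3.12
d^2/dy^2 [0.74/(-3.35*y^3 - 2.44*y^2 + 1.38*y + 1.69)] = ((14.874*y + 3.6112)*(3.35*y^3 + 2.44*y^2 - 1.38*y - 1.69) - 0.74*(10.05*y^2 + 4.88*y - 1.38)*(20.1*y^2 + 9.76*y - 2.76))/(3.35*y^3 + 2.44*y^2 - 1.38*y - 1.69)^3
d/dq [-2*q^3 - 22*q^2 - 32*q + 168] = -6*q^2 - 44*q - 32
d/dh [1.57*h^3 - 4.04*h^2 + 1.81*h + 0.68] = 4.71*h^2 - 8.08*h + 1.81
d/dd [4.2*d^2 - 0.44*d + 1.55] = 8.4*d - 0.44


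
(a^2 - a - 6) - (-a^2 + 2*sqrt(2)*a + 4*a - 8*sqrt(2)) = 2*a^2 - 5*a - 2*sqrt(2)*a - 6 + 8*sqrt(2)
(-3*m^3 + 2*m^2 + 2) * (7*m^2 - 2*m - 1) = -21*m^5 + 20*m^4 - m^3 + 12*m^2 - 4*m - 2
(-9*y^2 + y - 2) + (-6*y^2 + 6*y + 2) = -15*y^2 + 7*y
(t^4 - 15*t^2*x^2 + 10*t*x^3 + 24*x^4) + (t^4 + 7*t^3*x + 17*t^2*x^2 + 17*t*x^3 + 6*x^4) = 2*t^4 + 7*t^3*x + 2*t^2*x^2 + 27*t*x^3 + 30*x^4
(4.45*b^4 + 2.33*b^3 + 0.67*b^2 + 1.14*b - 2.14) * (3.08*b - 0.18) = 13.706*b^5 + 6.3754*b^4 + 1.6442*b^3 + 3.3906*b^2 - 6.7964*b + 0.3852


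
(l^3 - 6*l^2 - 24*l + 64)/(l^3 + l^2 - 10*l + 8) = (l - 8)/(l - 1)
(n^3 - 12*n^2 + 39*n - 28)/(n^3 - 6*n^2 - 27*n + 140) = (n - 1)/(n + 5)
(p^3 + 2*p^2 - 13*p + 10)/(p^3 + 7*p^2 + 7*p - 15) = (p - 2)/(p + 3)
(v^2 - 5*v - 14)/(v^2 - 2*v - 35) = (v + 2)/(v + 5)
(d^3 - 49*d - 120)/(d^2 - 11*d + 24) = (d^2 + 8*d + 15)/(d - 3)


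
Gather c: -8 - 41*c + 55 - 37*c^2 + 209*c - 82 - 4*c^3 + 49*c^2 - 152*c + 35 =-4*c^3 + 12*c^2 + 16*c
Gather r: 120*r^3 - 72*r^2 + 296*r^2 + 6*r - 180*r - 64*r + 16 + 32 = 120*r^3 + 224*r^2 - 238*r + 48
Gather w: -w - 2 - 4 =-w - 6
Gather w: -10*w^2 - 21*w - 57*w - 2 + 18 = -10*w^2 - 78*w + 16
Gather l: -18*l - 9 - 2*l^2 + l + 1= -2*l^2 - 17*l - 8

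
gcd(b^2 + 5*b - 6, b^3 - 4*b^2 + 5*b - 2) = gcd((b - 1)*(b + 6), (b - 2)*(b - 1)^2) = b - 1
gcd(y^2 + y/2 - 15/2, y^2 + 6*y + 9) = y + 3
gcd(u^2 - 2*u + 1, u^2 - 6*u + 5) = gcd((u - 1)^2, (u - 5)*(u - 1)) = u - 1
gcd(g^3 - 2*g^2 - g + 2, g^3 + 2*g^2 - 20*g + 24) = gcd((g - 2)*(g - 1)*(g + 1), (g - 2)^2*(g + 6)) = g - 2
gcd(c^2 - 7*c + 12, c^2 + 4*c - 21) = c - 3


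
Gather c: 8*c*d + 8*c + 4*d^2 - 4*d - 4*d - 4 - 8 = c*(8*d + 8) + 4*d^2 - 8*d - 12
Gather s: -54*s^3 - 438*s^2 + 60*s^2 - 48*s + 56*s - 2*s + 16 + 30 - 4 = -54*s^3 - 378*s^2 + 6*s + 42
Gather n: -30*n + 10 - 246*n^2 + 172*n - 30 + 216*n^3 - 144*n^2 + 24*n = 216*n^3 - 390*n^2 + 166*n - 20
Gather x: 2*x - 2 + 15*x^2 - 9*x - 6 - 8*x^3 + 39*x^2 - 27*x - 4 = -8*x^3 + 54*x^2 - 34*x - 12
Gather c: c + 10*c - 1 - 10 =11*c - 11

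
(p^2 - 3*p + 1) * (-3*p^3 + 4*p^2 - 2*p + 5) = -3*p^5 + 13*p^4 - 17*p^3 + 15*p^2 - 17*p + 5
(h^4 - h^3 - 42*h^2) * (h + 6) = h^5 + 5*h^4 - 48*h^3 - 252*h^2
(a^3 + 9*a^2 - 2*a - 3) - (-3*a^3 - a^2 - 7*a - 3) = 4*a^3 + 10*a^2 + 5*a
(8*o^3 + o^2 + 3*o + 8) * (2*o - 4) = 16*o^4 - 30*o^3 + 2*o^2 + 4*o - 32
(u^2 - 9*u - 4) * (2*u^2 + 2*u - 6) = 2*u^4 - 16*u^3 - 32*u^2 + 46*u + 24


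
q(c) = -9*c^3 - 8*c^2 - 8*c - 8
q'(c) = -27*c^2 - 16*c - 8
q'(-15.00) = -5843.00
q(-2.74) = 139.00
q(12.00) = -16808.00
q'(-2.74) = -166.87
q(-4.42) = 648.23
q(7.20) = -3839.55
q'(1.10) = -58.27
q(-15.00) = 28687.00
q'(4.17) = -544.22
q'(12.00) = -4088.00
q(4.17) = -833.08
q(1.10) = -38.46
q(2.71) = -267.56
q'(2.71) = -249.65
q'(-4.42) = -464.76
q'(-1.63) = -53.66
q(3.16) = -397.16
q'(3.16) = -328.17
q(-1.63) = 22.76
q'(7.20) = -1522.88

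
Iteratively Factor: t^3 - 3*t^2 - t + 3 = (t - 1)*(t^2 - 2*t - 3) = (t - 1)*(t + 1)*(t - 3)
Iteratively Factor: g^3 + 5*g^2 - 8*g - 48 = (g + 4)*(g^2 + g - 12) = (g + 4)^2*(g - 3)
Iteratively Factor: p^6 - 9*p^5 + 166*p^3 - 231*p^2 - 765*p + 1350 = (p - 2)*(p^5 - 7*p^4 - 14*p^3 + 138*p^2 + 45*p - 675) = (p - 3)*(p - 2)*(p^4 - 4*p^3 - 26*p^2 + 60*p + 225) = (p - 5)*(p - 3)*(p - 2)*(p^3 + p^2 - 21*p - 45) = (p - 5)*(p - 3)*(p - 2)*(p + 3)*(p^2 - 2*p - 15) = (p - 5)^2*(p - 3)*(p - 2)*(p + 3)*(p + 3)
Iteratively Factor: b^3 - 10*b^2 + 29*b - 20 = (b - 4)*(b^2 - 6*b + 5) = (b - 4)*(b - 1)*(b - 5)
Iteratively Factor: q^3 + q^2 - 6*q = (q)*(q^2 + q - 6) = q*(q - 2)*(q + 3)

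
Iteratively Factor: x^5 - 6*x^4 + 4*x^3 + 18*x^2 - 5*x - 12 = (x - 3)*(x^4 - 3*x^3 - 5*x^2 + 3*x + 4) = (x - 3)*(x + 1)*(x^3 - 4*x^2 - x + 4) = (x - 3)*(x + 1)^2*(x^2 - 5*x + 4) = (x - 3)*(x - 1)*(x + 1)^2*(x - 4)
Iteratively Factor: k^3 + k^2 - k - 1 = (k - 1)*(k^2 + 2*k + 1) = (k - 1)*(k + 1)*(k + 1)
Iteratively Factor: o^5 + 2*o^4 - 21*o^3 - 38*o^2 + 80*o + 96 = (o + 4)*(o^4 - 2*o^3 - 13*o^2 + 14*o + 24) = (o + 1)*(o + 4)*(o^3 - 3*o^2 - 10*o + 24) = (o - 2)*(o + 1)*(o + 4)*(o^2 - o - 12) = (o - 4)*(o - 2)*(o + 1)*(o + 4)*(o + 3)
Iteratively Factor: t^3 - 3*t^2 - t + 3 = (t + 1)*(t^2 - 4*t + 3) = (t - 3)*(t + 1)*(t - 1)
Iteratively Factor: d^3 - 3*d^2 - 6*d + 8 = (d + 2)*(d^2 - 5*d + 4) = (d - 4)*(d + 2)*(d - 1)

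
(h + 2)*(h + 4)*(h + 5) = h^3 + 11*h^2 + 38*h + 40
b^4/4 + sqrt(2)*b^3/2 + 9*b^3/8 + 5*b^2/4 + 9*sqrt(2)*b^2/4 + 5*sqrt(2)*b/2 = b*(b/2 + 1)*(b/2 + sqrt(2))*(b + 5/2)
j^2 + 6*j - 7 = (j - 1)*(j + 7)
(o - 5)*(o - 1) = o^2 - 6*o + 5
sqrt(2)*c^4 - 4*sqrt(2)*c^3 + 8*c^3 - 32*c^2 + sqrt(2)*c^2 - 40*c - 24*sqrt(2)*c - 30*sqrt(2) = (c - 5)*(c + sqrt(2))*(c + 3*sqrt(2))*(sqrt(2)*c + sqrt(2))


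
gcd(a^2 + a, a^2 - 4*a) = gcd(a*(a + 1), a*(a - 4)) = a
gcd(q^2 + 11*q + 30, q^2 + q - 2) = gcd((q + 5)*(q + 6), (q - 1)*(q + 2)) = 1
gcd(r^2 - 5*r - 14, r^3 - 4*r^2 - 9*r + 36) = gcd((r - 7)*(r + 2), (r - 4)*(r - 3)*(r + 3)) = 1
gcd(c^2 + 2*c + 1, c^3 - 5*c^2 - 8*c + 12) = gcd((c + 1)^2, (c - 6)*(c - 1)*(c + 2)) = 1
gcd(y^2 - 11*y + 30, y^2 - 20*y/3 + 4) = y - 6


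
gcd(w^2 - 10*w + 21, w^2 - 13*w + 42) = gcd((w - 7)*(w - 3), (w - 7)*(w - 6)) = w - 7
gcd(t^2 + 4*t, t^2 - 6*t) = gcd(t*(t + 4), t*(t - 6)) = t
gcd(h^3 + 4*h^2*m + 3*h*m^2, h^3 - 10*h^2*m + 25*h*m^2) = h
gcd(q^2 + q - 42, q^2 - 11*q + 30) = q - 6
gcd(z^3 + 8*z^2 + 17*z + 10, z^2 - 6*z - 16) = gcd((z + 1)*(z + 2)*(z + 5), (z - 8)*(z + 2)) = z + 2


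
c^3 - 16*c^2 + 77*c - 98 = (c - 7)^2*(c - 2)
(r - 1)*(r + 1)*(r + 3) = r^3 + 3*r^2 - r - 3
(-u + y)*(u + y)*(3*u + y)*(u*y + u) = -3*u^4*y - 3*u^4 - u^3*y^2 - u^3*y + 3*u^2*y^3 + 3*u^2*y^2 + u*y^4 + u*y^3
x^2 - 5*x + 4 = (x - 4)*(x - 1)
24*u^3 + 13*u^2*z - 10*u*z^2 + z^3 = (-8*u + z)*(-3*u + z)*(u + z)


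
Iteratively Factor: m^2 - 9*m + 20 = (m - 5)*(m - 4)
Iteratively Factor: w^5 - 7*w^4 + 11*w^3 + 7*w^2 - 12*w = (w + 1)*(w^4 - 8*w^3 + 19*w^2 - 12*w) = (w - 1)*(w + 1)*(w^3 - 7*w^2 + 12*w) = (w - 3)*(w - 1)*(w + 1)*(w^2 - 4*w) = w*(w - 3)*(w - 1)*(w + 1)*(w - 4)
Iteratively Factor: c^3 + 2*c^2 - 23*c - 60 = (c - 5)*(c^2 + 7*c + 12) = (c - 5)*(c + 4)*(c + 3)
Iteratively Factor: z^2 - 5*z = (z)*(z - 5)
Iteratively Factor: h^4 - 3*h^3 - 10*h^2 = (h)*(h^3 - 3*h^2 - 10*h) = h*(h - 5)*(h^2 + 2*h) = h*(h - 5)*(h + 2)*(h)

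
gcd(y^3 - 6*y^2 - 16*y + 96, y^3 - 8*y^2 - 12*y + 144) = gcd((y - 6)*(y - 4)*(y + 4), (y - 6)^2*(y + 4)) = y^2 - 2*y - 24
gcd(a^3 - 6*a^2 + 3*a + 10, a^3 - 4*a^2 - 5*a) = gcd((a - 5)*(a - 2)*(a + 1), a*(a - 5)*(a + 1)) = a^2 - 4*a - 5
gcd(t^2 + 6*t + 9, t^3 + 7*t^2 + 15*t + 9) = t^2 + 6*t + 9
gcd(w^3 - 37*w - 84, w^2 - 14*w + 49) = w - 7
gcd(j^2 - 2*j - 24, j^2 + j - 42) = j - 6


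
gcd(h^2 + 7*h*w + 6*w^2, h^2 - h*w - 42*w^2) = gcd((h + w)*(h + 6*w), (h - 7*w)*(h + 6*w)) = h + 6*w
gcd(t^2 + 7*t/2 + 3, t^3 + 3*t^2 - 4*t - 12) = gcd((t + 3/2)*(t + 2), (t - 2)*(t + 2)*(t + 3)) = t + 2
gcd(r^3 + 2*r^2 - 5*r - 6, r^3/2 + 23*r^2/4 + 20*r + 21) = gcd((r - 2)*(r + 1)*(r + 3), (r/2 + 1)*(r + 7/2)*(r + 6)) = 1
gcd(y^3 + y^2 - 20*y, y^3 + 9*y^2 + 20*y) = y^2 + 5*y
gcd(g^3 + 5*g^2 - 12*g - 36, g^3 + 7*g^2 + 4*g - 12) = g^2 + 8*g + 12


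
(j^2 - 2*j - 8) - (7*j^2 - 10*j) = -6*j^2 + 8*j - 8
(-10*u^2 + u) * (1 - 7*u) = 70*u^3 - 17*u^2 + u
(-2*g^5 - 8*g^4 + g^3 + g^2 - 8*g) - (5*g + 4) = -2*g^5 - 8*g^4 + g^3 + g^2 - 13*g - 4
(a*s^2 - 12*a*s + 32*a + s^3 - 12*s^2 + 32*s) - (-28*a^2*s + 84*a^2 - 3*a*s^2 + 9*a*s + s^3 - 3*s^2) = 28*a^2*s - 84*a^2 + 4*a*s^2 - 21*a*s + 32*a - 9*s^2 + 32*s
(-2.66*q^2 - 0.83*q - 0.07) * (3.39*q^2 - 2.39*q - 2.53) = -9.0174*q^4 + 3.5437*q^3 + 8.4762*q^2 + 2.2672*q + 0.1771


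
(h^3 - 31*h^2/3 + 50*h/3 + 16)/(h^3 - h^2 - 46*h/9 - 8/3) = 3*(h - 8)/(3*h + 4)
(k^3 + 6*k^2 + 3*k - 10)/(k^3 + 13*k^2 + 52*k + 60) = (k - 1)/(k + 6)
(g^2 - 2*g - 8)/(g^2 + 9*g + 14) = (g - 4)/(g + 7)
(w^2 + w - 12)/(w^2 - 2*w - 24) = (w - 3)/(w - 6)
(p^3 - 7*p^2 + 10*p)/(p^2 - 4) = p*(p - 5)/(p + 2)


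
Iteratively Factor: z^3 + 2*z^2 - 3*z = (z)*(z^2 + 2*z - 3) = z*(z + 3)*(z - 1)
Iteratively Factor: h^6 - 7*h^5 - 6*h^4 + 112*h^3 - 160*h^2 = (h)*(h^5 - 7*h^4 - 6*h^3 + 112*h^2 - 160*h) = h*(h - 5)*(h^4 - 2*h^3 - 16*h^2 + 32*h) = h^2*(h - 5)*(h^3 - 2*h^2 - 16*h + 32) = h^2*(h - 5)*(h + 4)*(h^2 - 6*h + 8) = h^2*(h - 5)*(h - 2)*(h + 4)*(h - 4)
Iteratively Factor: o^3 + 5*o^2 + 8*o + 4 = (o + 2)*(o^2 + 3*o + 2) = (o + 1)*(o + 2)*(o + 2)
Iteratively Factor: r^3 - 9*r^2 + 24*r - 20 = (r - 2)*(r^2 - 7*r + 10) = (r - 5)*(r - 2)*(r - 2)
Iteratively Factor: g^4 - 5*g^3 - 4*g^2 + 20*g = (g - 5)*(g^3 - 4*g) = (g - 5)*(g - 2)*(g^2 + 2*g) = g*(g - 5)*(g - 2)*(g + 2)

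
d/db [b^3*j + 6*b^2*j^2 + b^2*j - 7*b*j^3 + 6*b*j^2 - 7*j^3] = j*(3*b^2 + 12*b*j + 2*b - 7*j^2 + 6*j)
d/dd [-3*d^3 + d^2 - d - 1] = -9*d^2 + 2*d - 1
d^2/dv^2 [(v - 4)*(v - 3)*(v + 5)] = 6*v - 4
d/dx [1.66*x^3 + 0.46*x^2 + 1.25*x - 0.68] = 4.98*x^2 + 0.92*x + 1.25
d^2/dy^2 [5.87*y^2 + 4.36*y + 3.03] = 11.7400000000000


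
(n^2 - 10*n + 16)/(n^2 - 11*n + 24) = (n - 2)/(n - 3)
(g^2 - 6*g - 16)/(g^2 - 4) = (g - 8)/(g - 2)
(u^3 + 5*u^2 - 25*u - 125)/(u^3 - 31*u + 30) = (u^2 + 10*u + 25)/(u^2 + 5*u - 6)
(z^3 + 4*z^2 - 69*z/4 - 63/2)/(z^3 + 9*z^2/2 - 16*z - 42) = (z + 3/2)/(z + 2)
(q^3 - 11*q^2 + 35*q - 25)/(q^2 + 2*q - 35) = (q^2 - 6*q + 5)/(q + 7)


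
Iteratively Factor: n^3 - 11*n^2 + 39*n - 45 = (n - 3)*(n^2 - 8*n + 15) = (n - 3)^2*(n - 5)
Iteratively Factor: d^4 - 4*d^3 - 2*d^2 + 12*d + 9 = (d - 3)*(d^3 - d^2 - 5*d - 3) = (d - 3)*(d + 1)*(d^2 - 2*d - 3) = (d - 3)^2*(d + 1)*(d + 1)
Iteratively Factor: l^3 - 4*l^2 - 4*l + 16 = (l - 2)*(l^2 - 2*l - 8) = (l - 4)*(l - 2)*(l + 2)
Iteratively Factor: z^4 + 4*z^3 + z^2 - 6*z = (z - 1)*(z^3 + 5*z^2 + 6*z) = (z - 1)*(z + 3)*(z^2 + 2*z) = z*(z - 1)*(z + 3)*(z + 2)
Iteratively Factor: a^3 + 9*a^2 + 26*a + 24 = (a + 4)*(a^2 + 5*a + 6) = (a + 3)*(a + 4)*(a + 2)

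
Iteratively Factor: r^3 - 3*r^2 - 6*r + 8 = (r - 4)*(r^2 + r - 2) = (r - 4)*(r + 2)*(r - 1)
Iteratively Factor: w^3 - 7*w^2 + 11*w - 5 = (w - 1)*(w^2 - 6*w + 5) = (w - 5)*(w - 1)*(w - 1)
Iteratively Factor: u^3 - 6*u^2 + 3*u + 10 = (u + 1)*(u^2 - 7*u + 10) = (u - 2)*(u + 1)*(u - 5)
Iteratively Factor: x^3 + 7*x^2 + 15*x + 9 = (x + 1)*(x^2 + 6*x + 9) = (x + 1)*(x + 3)*(x + 3)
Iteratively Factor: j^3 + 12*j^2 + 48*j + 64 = (j + 4)*(j^2 + 8*j + 16) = (j + 4)^2*(j + 4)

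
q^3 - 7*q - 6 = (q - 3)*(q + 1)*(q + 2)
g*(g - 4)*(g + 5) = g^3 + g^2 - 20*g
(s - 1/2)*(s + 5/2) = s^2 + 2*s - 5/4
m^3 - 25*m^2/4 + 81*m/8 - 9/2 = (m - 4)*(m - 3/2)*(m - 3/4)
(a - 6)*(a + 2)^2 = a^3 - 2*a^2 - 20*a - 24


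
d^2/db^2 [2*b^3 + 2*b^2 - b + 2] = 12*b + 4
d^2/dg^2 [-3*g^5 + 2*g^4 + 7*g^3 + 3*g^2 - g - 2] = -60*g^3 + 24*g^2 + 42*g + 6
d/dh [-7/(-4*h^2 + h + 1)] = 7*(1 - 8*h)/(-4*h^2 + h + 1)^2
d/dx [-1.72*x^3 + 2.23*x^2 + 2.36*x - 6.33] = -5.16*x^2 + 4.46*x + 2.36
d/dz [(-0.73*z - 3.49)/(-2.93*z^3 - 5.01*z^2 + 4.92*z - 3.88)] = (-4.2778*z^3 - 34.3344*z^2 - 34.9698*z + 20.0032)/(8.5849*z^6 + 29.3586*z^5 - 3.7311*z^4 - 26.5616*z^3 + 63.084*z^2 - 38.1792*z + 15.0544)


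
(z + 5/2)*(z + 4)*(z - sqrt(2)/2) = z^3 - sqrt(2)*z^2/2 + 13*z^2/2 - 13*sqrt(2)*z/4 + 10*z - 5*sqrt(2)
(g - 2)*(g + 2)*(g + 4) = g^3 + 4*g^2 - 4*g - 16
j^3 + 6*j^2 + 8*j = j*(j + 2)*(j + 4)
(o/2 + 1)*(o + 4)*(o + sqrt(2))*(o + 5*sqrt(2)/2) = o^4/2 + 7*sqrt(2)*o^3/4 + 3*o^3 + 13*o^2/2 + 21*sqrt(2)*o^2/2 + 15*o + 14*sqrt(2)*o + 20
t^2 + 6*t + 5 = (t + 1)*(t + 5)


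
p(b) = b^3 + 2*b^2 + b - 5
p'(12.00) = 481.00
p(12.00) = 2023.00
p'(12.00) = 481.00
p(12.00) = 2023.00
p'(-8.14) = 167.22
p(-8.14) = -419.97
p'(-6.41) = 98.62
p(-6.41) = -192.61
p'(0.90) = 7.03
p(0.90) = -1.75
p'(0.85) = 6.57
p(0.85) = -2.09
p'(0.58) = 4.33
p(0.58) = -3.55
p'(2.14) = 23.30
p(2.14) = 16.10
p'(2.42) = 28.25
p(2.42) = 23.31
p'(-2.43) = 8.99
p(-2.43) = -9.97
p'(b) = 3*b^2 + 4*b + 1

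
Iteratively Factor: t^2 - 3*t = (t)*(t - 3)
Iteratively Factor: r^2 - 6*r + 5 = (r - 5)*(r - 1)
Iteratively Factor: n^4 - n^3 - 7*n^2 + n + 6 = (n + 2)*(n^3 - 3*n^2 - n + 3) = (n - 3)*(n + 2)*(n^2 - 1) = (n - 3)*(n + 1)*(n + 2)*(n - 1)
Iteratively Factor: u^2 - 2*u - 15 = (u - 5)*(u + 3)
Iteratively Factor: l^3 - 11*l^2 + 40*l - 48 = (l - 4)*(l^2 - 7*l + 12) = (l - 4)^2*(l - 3)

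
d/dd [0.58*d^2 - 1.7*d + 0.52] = 1.16*d - 1.7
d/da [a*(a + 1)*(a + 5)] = 3*a^2 + 12*a + 5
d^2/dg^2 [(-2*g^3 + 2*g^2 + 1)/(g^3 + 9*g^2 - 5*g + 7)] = 20*(2*g^6 - 3*g^5 + 12*g^4 + 14*g^3 + 6*g^2 - 45*g + 6)/(g^9 + 27*g^8 + 228*g^7 + 480*g^6 - 762*g^5 + 2166*g^4 - 1868*g^3 + 1848*g^2 - 735*g + 343)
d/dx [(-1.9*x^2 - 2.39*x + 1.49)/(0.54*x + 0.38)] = (-1.026*x^2 - 1.444*x - 1.7128)/(0.2916*x^2 + 0.4104*x + 0.1444)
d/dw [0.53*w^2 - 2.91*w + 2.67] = 1.06*w - 2.91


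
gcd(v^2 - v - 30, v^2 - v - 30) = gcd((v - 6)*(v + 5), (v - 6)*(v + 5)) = v^2 - v - 30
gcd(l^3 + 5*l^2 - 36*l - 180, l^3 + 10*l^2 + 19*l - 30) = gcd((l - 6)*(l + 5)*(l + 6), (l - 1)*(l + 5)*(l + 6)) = l^2 + 11*l + 30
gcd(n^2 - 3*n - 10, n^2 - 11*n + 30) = n - 5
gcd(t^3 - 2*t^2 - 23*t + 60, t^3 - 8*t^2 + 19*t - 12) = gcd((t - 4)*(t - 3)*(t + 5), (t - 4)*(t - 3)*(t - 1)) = t^2 - 7*t + 12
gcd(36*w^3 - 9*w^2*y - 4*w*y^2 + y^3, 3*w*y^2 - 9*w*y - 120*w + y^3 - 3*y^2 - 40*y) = 3*w + y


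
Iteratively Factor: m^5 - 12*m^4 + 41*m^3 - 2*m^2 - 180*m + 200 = (m - 5)*(m^4 - 7*m^3 + 6*m^2 + 28*m - 40) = (m - 5)*(m + 2)*(m^3 - 9*m^2 + 24*m - 20) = (m - 5)^2*(m + 2)*(m^2 - 4*m + 4) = (m - 5)^2*(m - 2)*(m + 2)*(m - 2)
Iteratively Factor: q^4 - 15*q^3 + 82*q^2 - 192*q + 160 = (q - 4)*(q^3 - 11*q^2 + 38*q - 40) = (q - 4)^2*(q^2 - 7*q + 10) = (q - 4)^2*(q - 2)*(q - 5)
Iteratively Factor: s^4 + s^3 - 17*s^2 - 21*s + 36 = (s - 4)*(s^3 + 5*s^2 + 3*s - 9) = (s - 4)*(s - 1)*(s^2 + 6*s + 9) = (s - 4)*(s - 1)*(s + 3)*(s + 3)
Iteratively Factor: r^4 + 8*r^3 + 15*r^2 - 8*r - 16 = (r - 1)*(r^3 + 9*r^2 + 24*r + 16) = (r - 1)*(r + 4)*(r^2 + 5*r + 4) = (r - 1)*(r + 4)^2*(r + 1)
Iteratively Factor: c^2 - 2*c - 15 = (c + 3)*(c - 5)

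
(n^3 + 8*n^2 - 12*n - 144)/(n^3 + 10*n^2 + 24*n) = (n^2 + 2*n - 24)/(n*(n + 4))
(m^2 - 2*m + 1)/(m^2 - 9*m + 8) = (m - 1)/(m - 8)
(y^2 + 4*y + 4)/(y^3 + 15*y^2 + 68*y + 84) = (y + 2)/(y^2 + 13*y + 42)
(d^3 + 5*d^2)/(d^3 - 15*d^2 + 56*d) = d*(d + 5)/(d^2 - 15*d + 56)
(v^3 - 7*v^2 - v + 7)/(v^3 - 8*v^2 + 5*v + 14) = (v - 1)/(v - 2)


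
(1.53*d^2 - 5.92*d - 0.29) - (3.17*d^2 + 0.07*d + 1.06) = -1.64*d^2 - 5.99*d - 1.35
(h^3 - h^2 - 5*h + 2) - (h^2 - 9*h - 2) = h^3 - 2*h^2 + 4*h + 4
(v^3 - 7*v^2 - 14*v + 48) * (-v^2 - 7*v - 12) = -v^5 + 51*v^3 + 134*v^2 - 168*v - 576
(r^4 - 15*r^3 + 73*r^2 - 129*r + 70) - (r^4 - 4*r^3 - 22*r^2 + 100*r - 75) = -11*r^3 + 95*r^2 - 229*r + 145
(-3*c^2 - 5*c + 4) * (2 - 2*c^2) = 6*c^4 + 10*c^3 - 14*c^2 - 10*c + 8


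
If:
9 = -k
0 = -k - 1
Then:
No Solution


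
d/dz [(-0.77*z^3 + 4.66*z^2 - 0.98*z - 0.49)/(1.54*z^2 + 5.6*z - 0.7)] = (-1.1858*z^4 - 8.624*z^3 + 29.2222*z^2 - 5.0148*z + 3.43)/(2.3716*z^4 + 17.248*z^3 + 29.204*z^2 - 7.84*z + 0.49)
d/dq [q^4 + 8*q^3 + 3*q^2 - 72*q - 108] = 4*q^3 + 24*q^2 + 6*q - 72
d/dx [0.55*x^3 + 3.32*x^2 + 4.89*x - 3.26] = 1.65*x^2 + 6.64*x + 4.89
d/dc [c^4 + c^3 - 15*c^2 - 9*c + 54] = 4*c^3 + 3*c^2 - 30*c - 9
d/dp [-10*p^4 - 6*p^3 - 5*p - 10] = -40*p^3 - 18*p^2 - 5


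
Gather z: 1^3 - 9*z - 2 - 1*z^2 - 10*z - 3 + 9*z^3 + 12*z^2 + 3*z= 9*z^3 + 11*z^2 - 16*z - 4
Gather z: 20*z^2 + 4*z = 20*z^2 + 4*z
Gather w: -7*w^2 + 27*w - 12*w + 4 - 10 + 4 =-7*w^2 + 15*w - 2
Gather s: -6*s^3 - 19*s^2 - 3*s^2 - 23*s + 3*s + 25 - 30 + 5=-6*s^3 - 22*s^2 - 20*s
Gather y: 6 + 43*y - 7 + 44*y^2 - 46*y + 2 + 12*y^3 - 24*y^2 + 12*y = 12*y^3 + 20*y^2 + 9*y + 1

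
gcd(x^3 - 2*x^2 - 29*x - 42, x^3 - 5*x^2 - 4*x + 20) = x + 2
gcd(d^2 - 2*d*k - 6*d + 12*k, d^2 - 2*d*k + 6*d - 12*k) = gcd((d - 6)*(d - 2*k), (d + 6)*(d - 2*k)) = d - 2*k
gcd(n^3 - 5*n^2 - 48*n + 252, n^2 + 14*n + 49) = n + 7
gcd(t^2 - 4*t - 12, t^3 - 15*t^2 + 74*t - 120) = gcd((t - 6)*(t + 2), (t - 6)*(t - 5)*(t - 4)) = t - 6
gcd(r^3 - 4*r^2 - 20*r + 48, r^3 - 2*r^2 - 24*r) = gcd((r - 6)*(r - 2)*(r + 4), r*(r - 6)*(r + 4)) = r^2 - 2*r - 24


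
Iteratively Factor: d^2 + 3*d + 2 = (d + 1)*(d + 2)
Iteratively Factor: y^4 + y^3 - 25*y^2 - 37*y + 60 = (y + 3)*(y^3 - 2*y^2 - 19*y + 20) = (y + 3)*(y + 4)*(y^2 - 6*y + 5) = (y - 1)*(y + 3)*(y + 4)*(y - 5)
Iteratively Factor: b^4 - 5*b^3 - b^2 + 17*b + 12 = (b - 3)*(b^3 - 2*b^2 - 7*b - 4) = (b - 3)*(b + 1)*(b^2 - 3*b - 4) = (b - 4)*(b - 3)*(b + 1)*(b + 1)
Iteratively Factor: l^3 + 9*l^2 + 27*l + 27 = (l + 3)*(l^2 + 6*l + 9) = (l + 3)^2*(l + 3)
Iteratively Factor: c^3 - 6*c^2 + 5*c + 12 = (c - 4)*(c^2 - 2*c - 3) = (c - 4)*(c - 3)*(c + 1)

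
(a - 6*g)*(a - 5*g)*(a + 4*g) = a^3 - 7*a^2*g - 14*a*g^2 + 120*g^3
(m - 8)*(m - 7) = m^2 - 15*m + 56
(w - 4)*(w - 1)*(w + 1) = w^3 - 4*w^2 - w + 4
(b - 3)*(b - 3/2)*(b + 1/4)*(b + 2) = b^4 - 9*b^3/4 - 41*b^2/8 + 63*b/8 + 9/4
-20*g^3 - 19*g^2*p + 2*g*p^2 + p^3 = (-4*g + p)*(g + p)*(5*g + p)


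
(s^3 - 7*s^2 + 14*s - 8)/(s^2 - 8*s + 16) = (s^2 - 3*s + 2)/(s - 4)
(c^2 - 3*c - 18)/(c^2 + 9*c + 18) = (c - 6)/(c + 6)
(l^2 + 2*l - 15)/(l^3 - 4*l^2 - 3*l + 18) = (l + 5)/(l^2 - l - 6)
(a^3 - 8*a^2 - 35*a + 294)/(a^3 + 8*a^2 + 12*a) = (a^2 - 14*a + 49)/(a*(a + 2))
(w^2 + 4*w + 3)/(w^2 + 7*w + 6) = (w + 3)/(w + 6)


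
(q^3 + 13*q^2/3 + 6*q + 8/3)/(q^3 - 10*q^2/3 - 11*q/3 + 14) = (3*q^2 + 7*q + 4)/(3*q^2 - 16*q + 21)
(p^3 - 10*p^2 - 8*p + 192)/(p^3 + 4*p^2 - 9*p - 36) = (p^2 - 14*p + 48)/(p^2 - 9)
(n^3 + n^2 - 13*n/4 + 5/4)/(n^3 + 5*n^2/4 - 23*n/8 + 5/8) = 2*(2*n - 1)/(4*n - 1)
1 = 1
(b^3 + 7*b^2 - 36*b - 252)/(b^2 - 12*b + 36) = (b^2 + 13*b + 42)/(b - 6)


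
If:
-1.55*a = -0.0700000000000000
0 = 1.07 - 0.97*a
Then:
No Solution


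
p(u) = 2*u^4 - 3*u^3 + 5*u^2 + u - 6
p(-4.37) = 1064.86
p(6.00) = 2124.00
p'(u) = 8*u^3 - 9*u^2 + 10*u + 1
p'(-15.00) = -29174.00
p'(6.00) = 1465.00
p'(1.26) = 15.31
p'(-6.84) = -3048.58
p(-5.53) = 2519.09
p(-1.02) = 3.53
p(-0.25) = -5.88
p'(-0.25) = -2.19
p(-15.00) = 112479.00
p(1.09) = -0.03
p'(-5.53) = -1682.43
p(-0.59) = -3.99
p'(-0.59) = -9.68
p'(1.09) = 11.57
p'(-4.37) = -882.20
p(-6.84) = 5558.91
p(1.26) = 2.24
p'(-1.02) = -27.05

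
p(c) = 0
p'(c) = 0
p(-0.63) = 0.00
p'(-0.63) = 0.00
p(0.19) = 0.00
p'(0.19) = 0.00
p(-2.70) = 0.00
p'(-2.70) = 0.00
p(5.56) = 0.00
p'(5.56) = 0.00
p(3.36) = 0.00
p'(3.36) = 0.00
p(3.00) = 0.00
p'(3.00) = 0.00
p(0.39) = 0.00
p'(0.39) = 0.00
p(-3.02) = 0.00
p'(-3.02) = 0.00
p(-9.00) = 0.00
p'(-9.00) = 0.00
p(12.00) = 0.00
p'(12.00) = 0.00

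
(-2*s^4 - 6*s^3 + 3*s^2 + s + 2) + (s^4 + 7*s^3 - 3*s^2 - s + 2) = -s^4 + s^3 + 4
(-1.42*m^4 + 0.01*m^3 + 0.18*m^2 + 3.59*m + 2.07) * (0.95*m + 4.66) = -1.349*m^5 - 6.6077*m^4 + 0.2176*m^3 + 4.2493*m^2 + 18.6959*m + 9.6462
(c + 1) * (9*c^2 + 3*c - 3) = 9*c^3 + 12*c^2 - 3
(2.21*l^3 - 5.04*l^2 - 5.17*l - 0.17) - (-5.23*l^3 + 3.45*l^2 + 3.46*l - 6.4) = 7.44*l^3 - 8.49*l^2 - 8.63*l + 6.23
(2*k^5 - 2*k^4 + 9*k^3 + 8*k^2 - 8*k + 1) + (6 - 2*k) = 2*k^5 - 2*k^4 + 9*k^3 + 8*k^2 - 10*k + 7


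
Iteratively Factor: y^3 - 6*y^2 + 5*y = (y - 5)*(y^2 - y) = (y - 5)*(y - 1)*(y)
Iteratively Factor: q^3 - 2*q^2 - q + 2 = (q + 1)*(q^2 - 3*q + 2) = (q - 1)*(q + 1)*(q - 2)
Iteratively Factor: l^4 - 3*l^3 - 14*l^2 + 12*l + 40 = (l + 2)*(l^3 - 5*l^2 - 4*l + 20) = (l - 5)*(l + 2)*(l^2 - 4) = (l - 5)*(l - 2)*(l + 2)*(l + 2)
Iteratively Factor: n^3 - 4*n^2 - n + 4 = (n - 4)*(n^2 - 1) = (n - 4)*(n - 1)*(n + 1)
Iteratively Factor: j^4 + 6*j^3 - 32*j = (j)*(j^3 + 6*j^2 - 32) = j*(j + 4)*(j^2 + 2*j - 8) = j*(j + 4)^2*(j - 2)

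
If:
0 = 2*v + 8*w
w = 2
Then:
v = -8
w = 2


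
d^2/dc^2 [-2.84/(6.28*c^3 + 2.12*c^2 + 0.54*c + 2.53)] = ((107.0112*c + 12.0416)*(6.28*c^3 + 2.12*c^2 + 0.54*c + 2.53) - 2.84*(18.84*c^2 + 4.24*c + 0.54)*(37.68*c^2 + 8.48*c + 1.08))/(6.28*c^3 + 2.12*c^2 + 0.54*c + 2.53)^3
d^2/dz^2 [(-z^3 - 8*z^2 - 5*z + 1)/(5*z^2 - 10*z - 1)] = 6*(-210*z^3 - 25*z^2 - 76*z + 49)/(125*z^6 - 750*z^5 + 1425*z^4 - 700*z^3 - 285*z^2 - 30*z - 1)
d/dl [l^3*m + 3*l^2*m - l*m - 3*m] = m*(3*l^2 + 6*l - 1)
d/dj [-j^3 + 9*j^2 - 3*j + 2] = -3*j^2 + 18*j - 3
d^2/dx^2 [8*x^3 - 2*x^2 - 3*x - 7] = 48*x - 4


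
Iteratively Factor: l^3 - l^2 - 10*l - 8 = (l + 2)*(l^2 - 3*l - 4) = (l - 4)*(l + 2)*(l + 1)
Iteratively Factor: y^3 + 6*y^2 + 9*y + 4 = (y + 1)*(y^2 + 5*y + 4) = (y + 1)^2*(y + 4)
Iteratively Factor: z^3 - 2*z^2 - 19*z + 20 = (z - 1)*(z^2 - z - 20) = (z - 1)*(z + 4)*(z - 5)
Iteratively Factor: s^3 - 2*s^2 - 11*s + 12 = (s - 1)*(s^2 - s - 12) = (s - 1)*(s + 3)*(s - 4)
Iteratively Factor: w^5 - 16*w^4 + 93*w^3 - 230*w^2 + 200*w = (w - 5)*(w^4 - 11*w^3 + 38*w^2 - 40*w) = w*(w - 5)*(w^3 - 11*w^2 + 38*w - 40) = w*(w - 5)*(w - 2)*(w^2 - 9*w + 20) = w*(w - 5)*(w - 4)*(w - 2)*(w - 5)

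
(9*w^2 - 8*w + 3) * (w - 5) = 9*w^3 - 53*w^2 + 43*w - 15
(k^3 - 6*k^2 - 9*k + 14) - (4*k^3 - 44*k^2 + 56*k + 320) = -3*k^3 + 38*k^2 - 65*k - 306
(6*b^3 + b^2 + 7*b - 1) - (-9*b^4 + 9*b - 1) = 9*b^4 + 6*b^3 + b^2 - 2*b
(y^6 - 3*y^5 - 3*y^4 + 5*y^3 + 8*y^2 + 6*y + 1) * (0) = 0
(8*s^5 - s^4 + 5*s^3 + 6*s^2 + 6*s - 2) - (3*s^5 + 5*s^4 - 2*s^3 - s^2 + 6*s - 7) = 5*s^5 - 6*s^4 + 7*s^3 + 7*s^2 + 5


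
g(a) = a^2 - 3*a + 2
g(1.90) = -0.09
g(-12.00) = 182.00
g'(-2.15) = -7.30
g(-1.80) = 10.64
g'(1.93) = 0.86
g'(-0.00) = -3.00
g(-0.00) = 2.00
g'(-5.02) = -13.04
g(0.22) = 1.39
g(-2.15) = 13.07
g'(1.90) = 0.80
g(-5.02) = 42.26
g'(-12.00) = -27.00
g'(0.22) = -2.56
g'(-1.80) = -6.60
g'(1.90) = 0.80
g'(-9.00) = -21.00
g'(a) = 2*a - 3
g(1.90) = -0.09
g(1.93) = -0.07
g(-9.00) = 110.00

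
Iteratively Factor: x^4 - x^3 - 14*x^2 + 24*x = (x)*(x^3 - x^2 - 14*x + 24) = x*(x - 3)*(x^2 + 2*x - 8) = x*(x - 3)*(x - 2)*(x + 4)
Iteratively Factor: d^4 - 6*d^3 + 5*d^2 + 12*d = (d - 3)*(d^3 - 3*d^2 - 4*d) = (d - 3)*(d + 1)*(d^2 - 4*d) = (d - 4)*(d - 3)*(d + 1)*(d)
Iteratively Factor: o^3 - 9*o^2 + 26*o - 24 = (o - 3)*(o^2 - 6*o + 8) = (o - 3)*(o - 2)*(o - 4)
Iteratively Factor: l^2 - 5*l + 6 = (l - 2)*(l - 3)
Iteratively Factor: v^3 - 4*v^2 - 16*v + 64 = (v - 4)*(v^2 - 16) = (v - 4)*(v + 4)*(v - 4)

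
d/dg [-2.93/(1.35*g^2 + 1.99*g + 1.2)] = (7.911*g + 5.8307)/(1.35*g^2 + 1.99*g + 1.2)^2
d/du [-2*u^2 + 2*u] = 2 - 4*u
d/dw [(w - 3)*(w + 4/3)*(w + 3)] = 3*w^2 + 8*w/3 - 9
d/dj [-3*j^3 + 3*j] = 3 - 9*j^2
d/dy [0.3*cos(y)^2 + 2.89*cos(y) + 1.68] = -(0.6*cos(y) + 2.89)*sin(y)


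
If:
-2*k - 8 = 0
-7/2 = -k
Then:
No Solution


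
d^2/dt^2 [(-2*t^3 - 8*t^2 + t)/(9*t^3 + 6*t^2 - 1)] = 2*(-540*t^6 + 243*t^5 + 54*t^4 - 480*t^3 - 90*t^2 + 12*t - 8)/(729*t^9 + 1458*t^8 + 972*t^7 - 27*t^6 - 324*t^5 - 108*t^4 + 27*t^3 + 18*t^2 - 1)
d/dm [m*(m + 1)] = 2*m + 1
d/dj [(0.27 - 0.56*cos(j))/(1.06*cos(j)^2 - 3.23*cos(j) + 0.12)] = (-0.5936*cos(j)^2 + 0.5724*cos(j) - 0.8049)*sin(j)/(1.1236*cos(j)^4 - 6.8476*cos(j)^3 + 10.6873*cos(j)^2 - 0.7752*cos(j) + 0.0144)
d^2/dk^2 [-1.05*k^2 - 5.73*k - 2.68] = -2.10000000000000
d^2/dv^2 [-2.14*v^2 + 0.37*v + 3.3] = -4.28000000000000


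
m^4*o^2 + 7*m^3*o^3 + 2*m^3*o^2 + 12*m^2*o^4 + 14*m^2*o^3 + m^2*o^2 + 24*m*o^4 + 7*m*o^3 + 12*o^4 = (m + 3*o)*(m + 4*o)*(m*o + o)^2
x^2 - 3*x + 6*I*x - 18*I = (x - 3)*(x + 6*I)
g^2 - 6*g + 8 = (g - 4)*(g - 2)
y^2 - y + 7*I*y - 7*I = (y - 1)*(y + 7*I)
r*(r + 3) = r^2 + 3*r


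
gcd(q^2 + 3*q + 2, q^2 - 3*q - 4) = q + 1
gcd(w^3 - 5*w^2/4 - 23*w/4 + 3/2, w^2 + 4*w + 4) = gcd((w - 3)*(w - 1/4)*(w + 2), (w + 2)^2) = w + 2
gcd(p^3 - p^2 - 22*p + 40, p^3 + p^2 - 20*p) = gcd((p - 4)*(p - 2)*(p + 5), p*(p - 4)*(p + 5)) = p^2 + p - 20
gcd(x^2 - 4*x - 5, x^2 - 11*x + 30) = x - 5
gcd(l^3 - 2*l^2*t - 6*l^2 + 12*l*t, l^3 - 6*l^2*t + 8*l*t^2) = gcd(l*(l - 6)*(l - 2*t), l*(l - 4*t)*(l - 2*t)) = -l^2 + 2*l*t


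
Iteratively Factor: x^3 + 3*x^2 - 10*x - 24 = (x + 2)*(x^2 + x - 12) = (x - 3)*(x + 2)*(x + 4)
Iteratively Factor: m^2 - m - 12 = (m + 3)*(m - 4)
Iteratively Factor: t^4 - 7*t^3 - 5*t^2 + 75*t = (t + 3)*(t^3 - 10*t^2 + 25*t) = t*(t + 3)*(t^2 - 10*t + 25) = t*(t - 5)*(t + 3)*(t - 5)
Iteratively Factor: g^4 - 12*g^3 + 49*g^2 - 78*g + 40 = (g - 2)*(g^3 - 10*g^2 + 29*g - 20) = (g - 2)*(g - 1)*(g^2 - 9*g + 20) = (g - 4)*(g - 2)*(g - 1)*(g - 5)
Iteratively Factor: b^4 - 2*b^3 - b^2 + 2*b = (b + 1)*(b^3 - 3*b^2 + 2*b) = (b - 2)*(b + 1)*(b^2 - b) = b*(b - 2)*(b + 1)*(b - 1)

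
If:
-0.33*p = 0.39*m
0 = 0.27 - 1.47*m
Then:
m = 0.18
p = -0.22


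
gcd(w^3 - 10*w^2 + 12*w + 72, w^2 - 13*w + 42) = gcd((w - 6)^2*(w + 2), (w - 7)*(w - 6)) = w - 6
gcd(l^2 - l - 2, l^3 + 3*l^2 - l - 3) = l + 1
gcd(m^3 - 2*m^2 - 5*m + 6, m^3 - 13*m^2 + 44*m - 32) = m - 1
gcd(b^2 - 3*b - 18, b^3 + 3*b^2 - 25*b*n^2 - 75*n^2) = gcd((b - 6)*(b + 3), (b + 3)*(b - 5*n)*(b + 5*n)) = b + 3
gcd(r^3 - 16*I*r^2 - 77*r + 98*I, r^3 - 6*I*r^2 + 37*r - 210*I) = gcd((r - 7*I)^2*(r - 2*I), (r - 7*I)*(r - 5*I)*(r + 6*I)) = r - 7*I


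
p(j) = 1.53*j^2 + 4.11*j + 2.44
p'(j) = 3.06*j + 4.11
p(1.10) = 8.81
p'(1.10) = 7.48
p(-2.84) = 3.11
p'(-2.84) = -4.58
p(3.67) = 38.13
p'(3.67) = 15.34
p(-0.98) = -0.12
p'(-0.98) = 1.11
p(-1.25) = -0.31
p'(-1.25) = 0.28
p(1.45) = 11.62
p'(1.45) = 8.55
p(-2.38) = 1.32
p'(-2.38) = -3.17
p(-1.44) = -0.31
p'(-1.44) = -0.30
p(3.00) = 28.54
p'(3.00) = 13.29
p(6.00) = 82.18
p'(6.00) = 22.47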